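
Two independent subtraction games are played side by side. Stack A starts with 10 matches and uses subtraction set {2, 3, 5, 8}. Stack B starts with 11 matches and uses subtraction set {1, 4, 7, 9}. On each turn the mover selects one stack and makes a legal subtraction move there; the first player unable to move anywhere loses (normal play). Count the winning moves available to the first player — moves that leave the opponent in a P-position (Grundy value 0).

1

Stack A, S = {2, 3, 5, 8}:
G(0) = 0
G(1) = mex{} = 0
G(2) = mex{0} = 1
G(3) = mex{0,0} = 1
G(4) = mex{1,0} = 2
G(5) = mex{1,1,0} = 2
G(6) = mex{2,1,0} = 3
G(7) = mex{2,2,1} = 0
G(8) = mex{3,2,1,0} = 4
G(9) = mex{0,3,2,0} = 1
G(10) = mex{4,0,2,1} = 3
G_A(10) = 3.
Stack B, S = {1, 4, 7, 9}:
G(0) = 0
G(1) = mex{0} = 1
G(2) = mex{1} = 0
G(3) = mex{0} = 1
G(4) = mex{1,0} = 2
G(5) = mex{2,1} = 0
G(6) = mex{0,0} = 1
G(7) = mex{1,1,0} = 2
G(8) = mex{2,2,1} = 0
G(9) = mex{0,0,0,0} = 1
G(10) = mex{1,1,1,1} = 0
G(11) = mex{0,2,2,0} = 1
G_B(11) = 1.
Combined Grundy value = 3 ⊕ 1 = 2.
A winning move leaves total XOR = 0, i.e. changes one component's Grundy value g to g ⊕ X where X is the current total.
Stack A: need g' = 3⊕2 = 1. Options: 10−2→G=4, 10−3→G=0, 10−5→G=2, 10−8→G=1. Hits: 1.
Stack B: need g' = 1⊕2 = 3. Options: 11−1→G=0, 11−4→G=2, 11−7→G=2, 11−9→G=0. Hits: 0.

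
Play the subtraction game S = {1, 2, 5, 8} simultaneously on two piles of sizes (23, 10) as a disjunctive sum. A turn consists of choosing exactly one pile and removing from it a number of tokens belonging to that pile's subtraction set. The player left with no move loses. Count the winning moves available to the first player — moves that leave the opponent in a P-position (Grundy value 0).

4

All piles use S = {1, 2, 5, 8}:
G(0) = 0
G(1) = mex{0} = 1
G(2) = mex{1,0} = 2
G(3) = mex{2,1} = 0
G(4) = mex{0,2} = 1
G(5) = mex{1,0,0} = 2
G(6) = mex{2,1,1} = 0
G(7) = mex{0,2,2} = 1
G(8) = mex{1,0,0,0} = 2
G(9) = mex{2,1,1,1} = 0
G(10) = mex{0,2,2,2} = 1
G(11) = mex{1,0,0,0} = 2
G(12) = mex{2,1,1,1} = 0
G(13) = mex{0,2,2,2} = 1
G(14) = mex{1,0,0,0} = 2
G(15) = mex{2,1,1,1} = 0
G(16) = mex{0,2,2,2} = 1
G(17) = mex{1,0,0,0} = 2
G(18) = mex{2,1,1,1} = 0
G(19) = mex{0,2,2,2} = 1
G(20) = mex{1,0,0,0} = 2
G(21) = mex{2,1,1,1} = 0
G(22) = mex{0,2,2,2} = 1
G(23) = mex{1,0,0,0} = 2
Pile A: G(23) = 2.
Pile B: G(10) = 1.
Combined Grundy value = 2 ⊕ 1 = 3.
A winning move leaves total XOR = 0, i.e. changes one component's Grundy value g to g ⊕ X where X is the current total.
Pile A: need g' = 2⊕3 = 1. Options: 23−1→G=1, 23−2→G=0, 23−5→G=0, 23−8→G=0. Hits: 1.
Pile B: need g' = 1⊕3 = 2. Options: 10−1→G=0, 10−2→G=2, 10−5→G=2, 10−8→G=2. Hits: 3.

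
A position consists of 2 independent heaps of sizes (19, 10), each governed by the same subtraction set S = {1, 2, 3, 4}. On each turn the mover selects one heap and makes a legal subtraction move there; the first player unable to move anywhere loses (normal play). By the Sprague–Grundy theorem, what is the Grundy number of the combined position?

All heaps use S = {1, 2, 3, 4}:
n :  0  1  2  3  4  5  6  7  8  9 10 11 12 13 14 15 16 17 18 19
G :  0  1  2  3  4  0  1  2  3  4  0  1  2  3  4  0  1  2  3  4
Heap A: G(19) = 4.
Heap B: G(10) = 0.
Combined Grundy value = 4 ⊕ 0 = 4.

4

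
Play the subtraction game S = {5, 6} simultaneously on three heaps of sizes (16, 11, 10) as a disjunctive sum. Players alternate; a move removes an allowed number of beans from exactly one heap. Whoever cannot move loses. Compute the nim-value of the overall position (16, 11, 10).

All heaps use S = {5, 6}:
n :  0  1  2  3  4  5  6  7  8  9 10 11 12 13 14 15 16
G :  0  0  0  0  0  1  1  1  1  1  2  0  0  0  0  0  1
Heap A: G(16) = 1.
Heap B: G(11) = 0.
Heap C: G(10) = 2.
Combined Grundy value = 1 ⊕ 0 ⊕ 2 = 3.

3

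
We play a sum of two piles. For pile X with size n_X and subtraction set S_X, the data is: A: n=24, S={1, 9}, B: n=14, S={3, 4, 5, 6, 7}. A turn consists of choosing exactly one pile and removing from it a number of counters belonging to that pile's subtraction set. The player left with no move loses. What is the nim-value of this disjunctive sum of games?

Pile A, S = {1, 9}:
n :  0  1  2  3  4  5  6  7  8  9 10 11 12 13 14 15 16 17 18 19 20 21 22 23 24
G :  0  1  0  1  0  1  0  1  0  1  0  1  0  1  0  1  0  1  0  1  0  1  0  1  0
G_A(24) = 0.
Pile B, S = {3, 4, 5, 6, 7}:
n :  0  1  2  3  4  5  6  7  8  9 10 11 12 13 14
G :  0  0  0  1  1  1  2  2  2  3  0  0  0  1  1
G_B(14) = 1.
Combined Grundy value = 0 ⊕ 1 = 1.

1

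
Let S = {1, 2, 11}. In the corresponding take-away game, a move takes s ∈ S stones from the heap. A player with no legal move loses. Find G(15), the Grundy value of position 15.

0

G(0) = 0
G(1) = mex{0} = 1
G(2) = mex{1,0} = 2
G(3) = mex{2,1} = 0
G(4) = mex{0,2} = 1
G(5) = mex{1,0} = 2
G(6) = mex{2,1} = 0
G(7) = mex{0,2} = 1
G(8) = mex{1,0} = 2
G(9) = mex{2,1} = 0
G(10) = mex{0,2} = 1
G(11) = mex{1,0,0} = 2
G(12) = mex{2,1,1} = 0
G(13) = mex{0,2,2} = 1
G(14) = mex{1,0,0} = 2
G(15) = mex{2,1,1} = 0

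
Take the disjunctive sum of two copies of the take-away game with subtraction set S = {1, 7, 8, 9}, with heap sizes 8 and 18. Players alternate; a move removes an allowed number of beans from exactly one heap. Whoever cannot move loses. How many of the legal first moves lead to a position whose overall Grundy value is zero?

2

All heaps use S = {1, 7, 8, 9}:
G(0) = 0
G(1) = mex{0} = 1
G(2) = mex{1} = 0
G(3) = mex{0} = 1
G(4) = mex{1} = 0
G(5) = mex{0} = 1
G(6) = mex{1} = 0
G(7) = mex{0,0} = 1
G(8) = mex{1,1,0} = 2
G(9) = mex{2,0,1,0} = 3
G(10) = mex{3,1,0,1} = 2
G(11) = mex{2,0,1,0} = 3
G(12) = mex{3,1,0,1} = 2
G(13) = mex{2,0,1,0} = 3
G(14) = mex{3,1,0,1} = 2
G(15) = mex{2,2,1,0} = 3
G(16) = mex{3,3,2,1} = 0
G(17) = mex{0,2,3,2} = 1
G(18) = mex{1,3,2,3} = 0
Heap A: G(8) = 2.
Heap B: G(18) = 0.
Combined Grundy value = 2 ⊕ 0 = 2.
A winning move leaves total XOR = 0, i.e. changes one component's Grundy value g to g ⊕ X where X is the current total.
Heap A: need g' = 2⊕2 = 0. Options: 8−1→G=1, 8−7→G=1, 8−8→G=0. Hits: 1.
Heap B: need g' = 0⊕2 = 2. Options: 18−1→G=1, 18−7→G=3, 18−8→G=2, 18−9→G=3. Hits: 1.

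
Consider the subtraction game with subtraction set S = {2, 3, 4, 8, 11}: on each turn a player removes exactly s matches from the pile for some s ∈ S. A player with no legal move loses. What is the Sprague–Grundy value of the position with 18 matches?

n :  0  1  2  3  4  5  6  7  8  9 10 11 12 13 14 15 16 17 18
G :  0  0  1  1  2  2  0  0  1  1  2  2  3  0  4  1  5  2  3

3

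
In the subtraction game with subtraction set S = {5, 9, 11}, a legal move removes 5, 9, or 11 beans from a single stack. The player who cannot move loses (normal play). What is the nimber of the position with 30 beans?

n :  0  1  2  3  4  5  6  7  8  9 10 11 12 13 14 15 16 17 18 19 20 21 22 23 24 25 26 27 28 29 30
G :  0  0  0  0  0  1  1  1  1  1  2  2  2  2  2  3  0  0  0  0  0  1  1  1  1  1  2  2  2  2  2

2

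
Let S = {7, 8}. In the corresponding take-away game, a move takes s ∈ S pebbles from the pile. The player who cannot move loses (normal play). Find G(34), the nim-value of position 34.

G(0) = 0
G(1) = mex{} = 0
G(2) = mex{} = 0
G(3) = mex{} = 0
G(4) = mex{} = 0
G(5) = mex{} = 0
G(6) = mex{} = 0
G(7) = mex{0} = 1
G(8) = mex{0,0} = 1
G(9) = mex{0,0} = 1
G(10) = mex{0,0} = 1
G(11) = mex{0,0} = 1
G(12) = mex{0,0} = 1
G(13) = mex{0,0} = 1
G(14) = mex{1,0} = 2
G(15) = mex{1,1} = 0
G(16) = mex{1,1} = 0
G(17) = mex{1,1} = 0
G(18) = mex{1,1} = 0
G(19) = mex{1,1} = 0
G(20) = mex{1,1} = 0
G(21) = mex{2,1} = 0
G(22) = mex{0,2} = 1
G(23) = mex{0,0} = 1
G(24) = mex{0,0} = 1
G(25) = mex{0,0} = 1
G(26) = mex{0,0} = 1
G(27) = mex{0,0} = 1
G(28) = mex{0,0} = 1
G(29) = mex{1,0} = 2
G(30) = mex{1,1} = 0
G(31) = mex{1,1} = 0
G(32) = mex{1,1} = 0
G(33) = mex{1,1} = 0
G(34) = mex{1,1} = 0

0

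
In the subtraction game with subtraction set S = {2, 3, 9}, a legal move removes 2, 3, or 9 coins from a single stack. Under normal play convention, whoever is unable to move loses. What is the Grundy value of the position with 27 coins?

G(0) = 0
G(1) = mex{} = 0
G(2) = mex{0} = 1
G(3) = mex{0,0} = 1
G(4) = mex{1,0} = 2
G(5) = mex{1,1} = 0
G(6) = mex{2,1} = 0
G(7) = mex{0,2} = 1
G(8) = mex{0,0} = 1
G(9) = mex{1,0,0} = 2
G(10) = mex{1,1,0} = 2
G(11) = mex{2,1,1} = 0
G(12) = mex{2,2,1} = 0
G(13) = mex{0,2,2} = 1
G(14) = mex{0,0,0} = 1
G(15) = mex{1,0,0} = 2
G(16) = mex{1,1,1} = 0
G(17) = mex{2,1,1} = 0
G(18) = mex{0,2,2} = 1
G(19) = mex{0,0,2} = 1
G(20) = mex{1,0,0} = 2
G(21) = mex{1,1,0} = 2
G(22) = mex{2,1,1} = 0
G(23) = mex{2,2,1} = 0
G(24) = mex{0,2,2} = 1
G(25) = mex{0,0,0} = 1
G(26) = mex{1,0,0} = 2
G(27) = mex{1,1,1} = 0

0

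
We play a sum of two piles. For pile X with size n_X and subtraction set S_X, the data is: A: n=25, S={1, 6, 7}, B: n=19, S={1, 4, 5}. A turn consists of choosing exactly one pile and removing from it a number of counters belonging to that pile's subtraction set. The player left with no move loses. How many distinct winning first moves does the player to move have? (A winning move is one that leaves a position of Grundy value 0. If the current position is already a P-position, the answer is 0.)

0

Pile A, S = {1, 6, 7}:
G(0) = 0
G(1) = mex{0} = 1
G(2) = mex{1} = 0
G(3) = mex{0} = 1
G(4) = mex{1} = 0
G(5) = mex{0} = 1
G(6) = mex{1,0} = 2
G(7) = mex{2,1,0} = 3
G(8) = mex{3,0,1} = 2
G(9) = mex{2,1,0} = 3
G(10) = mex{3,0,1} = 2
G(11) = mex{2,1,0} = 3
G(12) = mex{3,2,1} = 0
G(13) = mex{0,3,2} = 1
G(14) = mex{1,2,3} = 0
G(15) = mex{0,3,2} = 1
G(16) = mex{1,2,3} = 0
G(17) = mex{0,3,2} = 1
G(18) = mex{1,0,3} = 2
G(19) = mex{2,1,0} = 3
G(20) = mex{3,0,1} = 2
G(21) = mex{2,1,0} = 3
G(22) = mex{3,0,1} = 2
G(23) = mex{2,1,0} = 3
G(24) = mex{3,2,1} = 0
G(25) = mex{0,3,2} = 1
G_A(25) = 1.
Pile B, S = {1, 4, 5}:
n :  0  1  2  3  4  5  6  7  8  9 10 11 12 13 14 15 16 17 18 19
G :  0  1  0  1  2  3  2  3  0  1  0  1  2  3  2  3  0  1  0  1
G_B(19) = 1.
Combined Grundy value = 1 ⊕ 1 = 0.
A winning move leaves total XOR = 0, i.e. changes one component's Grundy value g to g ⊕ X where X is the current total.
Pile A: target g' = 1⊕0 = 1, but every legal move changes the Grundy value (mex property), so 0 moves.
Pile B: target g' = 1⊕0 = 1, but every legal move changes the Grundy value (mex property), so 0 moves.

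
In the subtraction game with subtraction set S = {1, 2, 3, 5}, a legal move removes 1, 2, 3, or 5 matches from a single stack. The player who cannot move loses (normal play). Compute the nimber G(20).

n :  0  1  2  3  4  5  6  7  8  9 10 11 12 13 14 15 16 17 18 19 20
G :  0  1  2  3  0  1  2  3  0  1  2  3  0  1  2  3  0  1  2  3  0

0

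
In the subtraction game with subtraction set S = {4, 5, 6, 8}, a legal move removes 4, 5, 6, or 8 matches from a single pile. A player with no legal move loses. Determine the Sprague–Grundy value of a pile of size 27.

n :  0  1  2  3  4  5  6  7  8  9 10 11 12 13 14 15 16 17 18 19 20 21 22 23 24 25 26 27
G :  0  0  0  0  1  1  1  1  2  2  2  2  0  0  0  0  1  1  1  1  2  2  2  2  0  0  0  0

0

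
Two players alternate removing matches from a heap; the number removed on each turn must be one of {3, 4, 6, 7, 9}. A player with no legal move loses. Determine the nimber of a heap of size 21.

3

n :  0  1  2  3  4  5  6  7  8  9 10 11 12 13 14 15 16 17 18 19 20 21
G :  0  0  0  1  1  1  2  2  2  3  3  3  0  0  0  1  1  1  2  2  2  3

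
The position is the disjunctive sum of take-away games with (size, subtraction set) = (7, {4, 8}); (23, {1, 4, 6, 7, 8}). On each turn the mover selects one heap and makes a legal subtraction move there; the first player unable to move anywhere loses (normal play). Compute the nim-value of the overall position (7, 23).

Heap A, S = {4, 8}:
G(0) = 0
G(1) = mex{} = 0
G(2) = mex{} = 0
G(3) = mex{} = 0
G(4) = mex{0} = 1
G(5) = mex{0} = 1
G(6) = mex{0} = 1
G(7) = mex{0} = 1
G_A(7) = 1.
Heap B, S = {1, 4, 6, 7, 8}:
n :  0  1  2  3  4  5  6  7  8  9 10 11 12 13 14 15 16 17 18 19 20 21 22 23
G :  0  1  0  1  2  0  1  2  3  2  3  4  5  3  0  1  0  1  2  0  1  2  3  2
G_B(23) = 2.
Combined Grundy value = 1 ⊕ 2 = 3.

3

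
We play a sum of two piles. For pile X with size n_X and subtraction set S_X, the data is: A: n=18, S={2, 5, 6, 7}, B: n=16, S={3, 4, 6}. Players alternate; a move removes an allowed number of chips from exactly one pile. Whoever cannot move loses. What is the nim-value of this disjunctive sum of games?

Pile A, S = {2, 5, 6, 7}:
n :  0  1  2  3  4  5  6  7  8  9 10 11 12 13 14 15 16 17 18
G :  0  0  1  1  0  2  1  3  2  2  3  3  0  0  1  1  0  2  1
G_A(18) = 1.
Pile B, S = {3, 4, 6}:
G(0) = 0
G(1) = mex{} = 0
G(2) = mex{} = 0
G(3) = mex{0} = 1
G(4) = mex{0,0} = 1
G(5) = mex{0,0} = 1
G(6) = mex{1,0,0} = 2
G(7) = mex{1,1,0} = 2
G(8) = mex{1,1,0} = 2
G(9) = mex{2,1,1} = 0
G(10) = mex{2,2,1} = 0
G(11) = mex{2,2,1} = 0
G(12) = mex{0,2,2} = 1
G(13) = mex{0,0,2} = 1
G(14) = mex{0,0,2} = 1
G(15) = mex{1,0,0} = 2
G(16) = mex{1,1,0} = 2
G_B(16) = 2.
Combined Grundy value = 1 ⊕ 2 = 3.

3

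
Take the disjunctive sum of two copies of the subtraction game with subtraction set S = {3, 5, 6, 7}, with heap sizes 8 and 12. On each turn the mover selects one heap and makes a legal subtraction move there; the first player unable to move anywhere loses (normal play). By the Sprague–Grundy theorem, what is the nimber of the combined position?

All heaps use S = {3, 5, 6, 7}:
n :  0  1  2  3  4  5  6  7  8  9 10 11 12
G :  0  0  0  1  1  1  2  2  2  3  0  0  0
Heap A: G(8) = 2.
Heap B: G(12) = 0.
Combined Grundy value = 2 ⊕ 0 = 2.

2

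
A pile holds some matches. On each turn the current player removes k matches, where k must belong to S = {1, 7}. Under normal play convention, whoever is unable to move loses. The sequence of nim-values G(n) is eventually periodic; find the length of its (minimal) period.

G(0) = 0
G(1) = mex{0} = 1
G(2) = mex{1} = 0
G(3) = mex{0} = 1
G(4) = mex{1} = 0
G(5) = mex{0} = 1
G(6) = mex{1} = 0
G(7) = mex{0,0} = 1
G(8) = mex{1,1} = 0
G(9) = mex{0,0} = 1
G(10) = mex{1,1} = 0
G(11) = mex{0,0} = 1
G(12) = mex{1,1} = 0
G(13) = mex{0,0} = 1
G(14) = mex{1,1} = 0
G(n+2) = G(n) holds for n = 0,…,6 (a full window of length max(S) = 7), so the sequence is purely periodic with period 2.

2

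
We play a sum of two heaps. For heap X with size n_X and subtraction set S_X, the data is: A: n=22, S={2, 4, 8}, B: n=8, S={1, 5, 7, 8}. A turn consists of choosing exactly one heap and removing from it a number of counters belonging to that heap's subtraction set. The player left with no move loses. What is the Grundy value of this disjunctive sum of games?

0

Heap A, S = {2, 4, 8}:
n :  0  1  2  3  4  5  6  7  8  9 10 11 12 13 14 15 16 17 18 19 20 21 22
G :  0  0  1  1  2  2  0  0  1  1  2  2  0  0  1  1  2  2  0  0  1  1  2
G_A(22) = 2.
Heap B, S = {1, 5, 7, 8}:
n : 0 1 2 3 4 5 6 7 8
G : 0 1 0 1 0 1 0 1 2
G_B(8) = 2.
Combined Grundy value = 2 ⊕ 2 = 0.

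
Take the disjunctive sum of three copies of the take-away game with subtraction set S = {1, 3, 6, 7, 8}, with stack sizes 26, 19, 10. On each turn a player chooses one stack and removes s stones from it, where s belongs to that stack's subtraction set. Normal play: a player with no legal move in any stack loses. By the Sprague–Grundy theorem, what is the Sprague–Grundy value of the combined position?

0

All stacks use S = {1, 3, 6, 7, 8}:
n :  0  1  2  3  4  5  6  7  8  9 10 11 12 13 14 15 16 17 18 19 20 21 22 23 24 25 26
G :  0  1  0  1  0  1  2  3  2  3  2  3  4  0  1  0  1  0  1  2  3  2  3  2  3  4  0
Stack A: G(26) = 0.
Stack B: G(19) = 2.
Stack C: G(10) = 2.
Combined Grundy value = 0 ⊕ 2 ⊕ 2 = 0.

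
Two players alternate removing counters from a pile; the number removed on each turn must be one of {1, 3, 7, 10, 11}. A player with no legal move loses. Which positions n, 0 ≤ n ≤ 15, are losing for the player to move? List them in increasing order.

0, 2, 4, 6, 8

n :  0  1  2  3  4  5  6  7  8  9 10 11 12 13 14 15
G :  0  1  0  1  0  1  0  1  0  1  2  3  2  3  2  3
P-positions are exactly the n with G(n) = 0.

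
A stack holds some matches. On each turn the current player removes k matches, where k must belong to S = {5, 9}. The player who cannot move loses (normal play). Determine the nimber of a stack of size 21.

1

G(0) = 0
G(1) = mex{} = 0
G(2) = mex{} = 0
G(3) = mex{} = 0
G(4) = mex{} = 0
G(5) = mex{0} = 1
G(6) = mex{0} = 1
G(7) = mex{0} = 1
G(8) = mex{0} = 1
G(9) = mex{0,0} = 1
G(10) = mex{1,0} = 2
G(11) = mex{1,0} = 2
G(12) = mex{1,0} = 2
G(13) = mex{1,0} = 2
G(14) = mex{1,1} = 0
G(15) = mex{2,1} = 0
G(16) = mex{2,1} = 0
G(17) = mex{2,1} = 0
G(18) = mex{2,1} = 0
G(19) = mex{0,2} = 1
G(20) = mex{0,2} = 1
G(21) = mex{0,2} = 1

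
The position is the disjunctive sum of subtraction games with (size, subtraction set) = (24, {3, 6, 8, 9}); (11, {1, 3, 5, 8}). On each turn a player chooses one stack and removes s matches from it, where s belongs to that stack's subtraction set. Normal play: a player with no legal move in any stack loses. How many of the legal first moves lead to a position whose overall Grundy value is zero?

2

Stack A, S = {3, 6, 8, 9}:
n :  0  1  2  3  4  5  6  7  8  9 10 11 12 13 14 15 16 17 18 19 20 21 22 23 24
G :  0  0  0  1  1  1  2  2  2  3  3  3  0  0  0  1  1  1  2  2  2  3  3  3  0
G_A(24) = 0.
Stack B, S = {1, 3, 5, 8}:
n :  0  1  2  3  4  5  6  7  8  9 10 11
G :  0  1  0  1  0  1  0  1  2  3  2  3
G_B(11) = 3.
Combined Grundy value = 0 ⊕ 3 = 3.
A winning move leaves total XOR = 0, i.e. changes one component's Grundy value g to g ⊕ X where X is the current total.
Stack A: need g' = 0⊕3 = 3. Options: 24−3→G=3, 24−6→G=2, 24−8→G=1, 24−9→G=1. Hits: 1.
Stack B: need g' = 3⊕3 = 0. Options: 11−1→G=2, 11−3→G=2, 11−5→G=0, 11−8→G=1. Hits: 1.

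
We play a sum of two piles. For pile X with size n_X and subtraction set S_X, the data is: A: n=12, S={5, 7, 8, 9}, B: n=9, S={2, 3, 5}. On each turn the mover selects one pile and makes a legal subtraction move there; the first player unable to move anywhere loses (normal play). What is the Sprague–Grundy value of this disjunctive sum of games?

Pile A, S = {5, 7, 8, 9}:
G(0) = 0
G(1) = mex{} = 0
G(2) = mex{} = 0
G(3) = mex{} = 0
G(4) = mex{} = 0
G(5) = mex{0} = 1
G(6) = mex{0} = 1
G(7) = mex{0,0} = 1
G(8) = mex{0,0,0} = 1
G(9) = mex{0,0,0,0} = 1
G(10) = mex{1,0,0,0} = 2
G(11) = mex{1,0,0,0} = 2
G(12) = mex{1,1,0,0} = 2
G_A(12) = 2.
Pile B, S = {2, 3, 5}:
n : 0 1 2 3 4 5 6 7 8 9
G : 0 0 1 1 2 2 3 0 0 1
G_B(9) = 1.
Combined Grundy value = 2 ⊕ 1 = 3.

3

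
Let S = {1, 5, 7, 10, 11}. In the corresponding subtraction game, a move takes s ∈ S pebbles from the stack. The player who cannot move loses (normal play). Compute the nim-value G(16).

n :  0  1  2  3  4  5  6  7  8  9 10 11 12 13 14 15 16
G :  0  1  0  1  0  1  0  1  0  1  2  3  2  3  2  3  2

2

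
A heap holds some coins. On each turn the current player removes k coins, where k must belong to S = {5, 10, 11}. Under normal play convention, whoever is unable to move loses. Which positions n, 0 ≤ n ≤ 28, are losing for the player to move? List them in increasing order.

0, 1, 2, 3, 4, 16, 17, 18, 19, 20

n :  0  1  2  3  4  5  6  7  8  9 10 11 12 13 14 15 16 17 18 19 20 21 22 23 24 25 26 27 28
G :  0  0  0  0  0  1  1  1  1  1  2  2  2  2  2  3  0  0  0  0  0  1  1  1  1  1  2  2  2
P-positions are exactly the n with G(n) = 0.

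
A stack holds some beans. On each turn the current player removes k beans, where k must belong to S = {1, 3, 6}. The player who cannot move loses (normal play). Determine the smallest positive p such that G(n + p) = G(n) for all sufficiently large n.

n :  0  1  2  3  4  5  6  7  8  9 10 11 12 13 14 15 16 17 18 19
G :  0  1  0  1  0  1  2  3  2  0  1  0  1  0  1  2  3  2  0  1
G(n+9) = G(n) holds for n = 0,…,5 (a full window of length max(S) = 6), so the sequence is purely periodic with period 9.

9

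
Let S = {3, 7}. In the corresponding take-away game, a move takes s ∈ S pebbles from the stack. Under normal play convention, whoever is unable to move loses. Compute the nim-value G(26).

n :  0  1  2  3  4  5  6  7  8  9 10 11 12 13 14 15 16 17 18 19 20 21 22 23 24 25 26
G :  0  0  0  1  1  1  0  2  2  1  0  0  0  1  1  1  0  2  2  1  0  0  0  1  1  1  0

0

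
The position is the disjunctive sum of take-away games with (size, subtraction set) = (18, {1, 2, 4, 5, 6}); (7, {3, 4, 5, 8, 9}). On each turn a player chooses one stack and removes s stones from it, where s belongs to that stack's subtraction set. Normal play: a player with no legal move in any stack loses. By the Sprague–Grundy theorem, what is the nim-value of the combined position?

7

Stack A, S = {1, 2, 4, 5, 6}:
n :  0  1  2  3  4  5  6  7  8  9 10 11 12 13 14 15 16 17 18
G :  0  1  2  0  1  2  3  4  5  3  0  1  2  0  1  2  3  4  5
G_A(18) = 5.
Stack B, S = {3, 4, 5, 8, 9}:
G(0) = 0
G(1) = mex{} = 0
G(2) = mex{} = 0
G(3) = mex{0} = 1
G(4) = mex{0,0} = 1
G(5) = mex{0,0,0} = 1
G(6) = mex{1,0,0} = 2
G(7) = mex{1,1,0} = 2
G_B(7) = 2.
Combined Grundy value = 5 ⊕ 2 = 7.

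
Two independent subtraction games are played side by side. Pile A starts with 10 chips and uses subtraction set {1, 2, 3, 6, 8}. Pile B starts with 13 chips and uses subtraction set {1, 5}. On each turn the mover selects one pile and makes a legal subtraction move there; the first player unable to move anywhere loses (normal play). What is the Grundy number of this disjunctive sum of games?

0

Pile A, S = {1, 2, 3, 6, 8}:
G(0) = 0
G(1) = mex{0} = 1
G(2) = mex{1,0} = 2
G(3) = mex{2,1,0} = 3
G(4) = mex{3,2,1} = 0
G(5) = mex{0,3,2} = 1
G(6) = mex{1,0,3,0} = 2
G(7) = mex{2,1,0,1} = 3
G(8) = mex{3,2,1,2,0} = 4
G(9) = mex{4,3,2,3,1} = 0
G(10) = mex{0,4,3,0,2} = 1
G_A(10) = 1.
Pile B, S = {1, 5}:
G(0) = 0
G(1) = mex{0} = 1
G(2) = mex{1} = 0
G(3) = mex{0} = 1
G(4) = mex{1} = 0
G(5) = mex{0,0} = 1
G(6) = mex{1,1} = 0
G(7) = mex{0,0} = 1
G(8) = mex{1,1} = 0
G(9) = mex{0,0} = 1
G(10) = mex{1,1} = 0
G(11) = mex{0,0} = 1
G(12) = mex{1,1} = 0
G(13) = mex{0,0} = 1
G_B(13) = 1.
Combined Grundy value = 1 ⊕ 1 = 0.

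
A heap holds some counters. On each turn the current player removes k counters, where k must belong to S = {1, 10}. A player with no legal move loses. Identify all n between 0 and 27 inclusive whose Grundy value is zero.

0, 2, 4, 6, 8, 11, 13, 15, 17, 19, 22, 24, 26

n :  0  1  2  3  4  5  6  7  8  9 10 11 12 13 14 15 16 17 18 19 20 21 22 23 24 25 26 27
G :  0  1  0  1  0  1  0  1  0  1  2  0  1  0  1  0  1  0  1  0  1  2  0  1  0  1  0  1
P-positions are exactly the n with G(n) = 0.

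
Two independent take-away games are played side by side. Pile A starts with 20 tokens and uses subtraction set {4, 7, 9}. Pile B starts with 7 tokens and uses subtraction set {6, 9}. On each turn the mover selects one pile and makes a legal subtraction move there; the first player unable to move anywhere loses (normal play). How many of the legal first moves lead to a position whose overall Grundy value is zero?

0

Pile A, S = {4, 7, 9}:
n :  0  1  2  3  4  5  6  7  8  9 10 11 12 13 14 15 16 17 18 19 20
G :  0  0  0  0  1  1  1  1  2  2  2  2  3  0  0  0  0  1  1  1  1
G_A(20) = 1.
Pile B, S = {6, 9}:
n : 0 1 2 3 4 5 6 7
G : 0 0 0 0 0 0 1 1
G_B(7) = 1.
Combined Grundy value = 1 ⊕ 1 = 0.
A winning move leaves total XOR = 0, i.e. changes one component's Grundy value g to g ⊕ X where X is the current total.
Pile A: target g' = 1⊕0 = 1, but every legal move changes the Grundy value (mex property), so 0 moves.
Pile B: target g' = 1⊕0 = 1, but every legal move changes the Grundy value (mex property), so 0 moves.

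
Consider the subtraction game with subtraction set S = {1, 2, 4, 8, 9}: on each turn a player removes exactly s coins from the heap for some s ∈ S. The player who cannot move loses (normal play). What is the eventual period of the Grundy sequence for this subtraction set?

13

n :  0  1  2  3  4  5  6  7  8  9 10 11 12 13 14 15 16 17 18 19 20 21 22 23 24 25 26 27
G :  0  1  2  0  1  2  0  1  2  3  4  5  3  0  1  2  0  1  2  0  1  2  3  4  5  3  0  1
G(n+13) = G(n) holds for n = 0,…,8 (a full window of length max(S) = 9), so the sequence is purely periodic with period 13.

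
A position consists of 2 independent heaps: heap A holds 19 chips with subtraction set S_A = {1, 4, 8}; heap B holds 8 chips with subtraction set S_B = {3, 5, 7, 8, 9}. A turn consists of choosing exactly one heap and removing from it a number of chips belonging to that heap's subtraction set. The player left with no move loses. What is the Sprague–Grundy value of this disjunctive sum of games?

2

Heap A, S = {1, 4, 8}:
n :  0  1  2  3  4  5  6  7  8  9 10 11 12 13 14 15 16 17 18 19
G :  0  1  0  1  2  0  1  0  1  2  3  2  0  1  0  1  2  0  1  0
G_A(19) = 0.
Heap B, S = {3, 5, 7, 8, 9}:
n : 0 1 2 3 4 5 6 7 8
G : 0 0 0 1 1 1 2 2 2
G_B(8) = 2.
Combined Grundy value = 0 ⊕ 2 = 2.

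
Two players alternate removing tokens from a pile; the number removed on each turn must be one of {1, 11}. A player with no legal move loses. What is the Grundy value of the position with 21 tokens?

n :  0  1  2  3  4  5  6  7  8  9 10 11 12 13 14 15 16 17 18 19 20 21
G :  0  1  0  1  0  1  0  1  0  1  0  1  0  1  0  1  0  1  0  1  0  1

1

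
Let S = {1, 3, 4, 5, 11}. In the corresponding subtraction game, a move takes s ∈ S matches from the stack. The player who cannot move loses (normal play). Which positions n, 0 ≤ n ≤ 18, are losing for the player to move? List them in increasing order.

0, 2, 8, 10, 16, 18

n :  0  1  2  3  4  5  6  7  8  9 10 11 12 13 14 15 16 17 18
G :  0  1  0  1  2  3  2  3  0  1  0  1  2  3  2  3  0  1  0
P-positions are exactly the n with G(n) = 0.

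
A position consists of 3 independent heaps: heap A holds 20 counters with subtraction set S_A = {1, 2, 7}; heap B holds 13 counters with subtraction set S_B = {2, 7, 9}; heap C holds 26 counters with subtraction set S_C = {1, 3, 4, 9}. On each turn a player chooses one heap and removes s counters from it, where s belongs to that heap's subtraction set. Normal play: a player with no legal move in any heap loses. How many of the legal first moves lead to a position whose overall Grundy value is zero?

0

Heap A, S = {1, 2, 7}:
G(0) = 0
G(1) = mex{0} = 1
G(2) = mex{1,0} = 2
G(3) = mex{2,1} = 0
G(4) = mex{0,2} = 1
G(5) = mex{1,0} = 2
G(6) = mex{2,1} = 0
G(7) = mex{0,2,0} = 1
G(8) = mex{1,0,1} = 2
G(9) = mex{2,1,2} = 0
G(10) = mex{0,2,0} = 1
G(11) = mex{1,0,1} = 2
G(12) = mex{2,1,2} = 0
G(13) = mex{0,2,0} = 1
G(14) = mex{1,0,1} = 2
G(15) = mex{2,1,2} = 0
G(16) = mex{0,2,0} = 1
G(17) = mex{1,0,1} = 2
G(18) = mex{2,1,2} = 0
G(19) = mex{0,2,0} = 1
G(20) = mex{1,0,1} = 2
G_A(20) = 2.
Heap B, S = {2, 7, 9}:
G(0) = 0
G(1) = mex{} = 0
G(2) = mex{0} = 1
G(3) = mex{0} = 1
G(4) = mex{1} = 0
G(5) = mex{1} = 0
G(6) = mex{0} = 1
G(7) = mex{0,0} = 1
G(8) = mex{1,0} = 2
G(9) = mex{1,1,0} = 2
G(10) = mex{2,1,0} = 3
G(11) = mex{2,0,1} = 3
G(12) = mex{3,0,1} = 2
G(13) = mex{3,1,0} = 2
G_B(13) = 2.
Heap C, S = {1, 3, 4, 9}:
G(0) = 0
G(1) = mex{0} = 1
G(2) = mex{1} = 0
G(3) = mex{0,0} = 1
G(4) = mex{1,1,0} = 2
G(5) = mex{2,0,1} = 3
G(6) = mex{3,1,0} = 2
G(7) = mex{2,2,1} = 0
G(8) = mex{0,3,2} = 1
G(9) = mex{1,2,3,0} = 4
G(10) = mex{4,0,2,1} = 3
G(11) = mex{3,1,0,0} = 2
G(12) = mex{2,4,1,1} = 0
G(13) = mex{0,3,4,2} = 1
G(14) = mex{1,2,3,3} = 0
G(15) = mex{0,0,2,2} = 1
G(16) = mex{1,1,0,0} = 2
G(17) = mex{2,0,1,1} = 3
G(18) = mex{3,1,0,4} = 2
G(19) = mex{2,2,1,3} = 0
G(20) = mex{0,3,2,2} = 1
G(21) = mex{1,2,3,0} = 4
G(22) = mex{4,0,2,1} = 3
G(23) = mex{3,1,0,0} = 2
G(24) = mex{2,4,1,1} = 0
G(25) = mex{0,3,4,2} = 1
G(26) = mex{1,2,3,3} = 0
G_C(26) = 0.
Combined Grundy value = 2 ⊕ 2 ⊕ 0 = 0.
A winning move leaves total XOR = 0, i.e. changes one component's Grundy value g to g ⊕ X where X is the current total.
Heap A: target g' = 2⊕0 = 2, but every legal move changes the Grundy value (mex property), so 0 moves.
Heap B: target g' = 2⊕0 = 2, but every legal move changes the Grundy value (mex property), so 0 moves.
Heap C: target g' = 0⊕0 = 0, but every legal move changes the Grundy value (mex property), so 0 moves.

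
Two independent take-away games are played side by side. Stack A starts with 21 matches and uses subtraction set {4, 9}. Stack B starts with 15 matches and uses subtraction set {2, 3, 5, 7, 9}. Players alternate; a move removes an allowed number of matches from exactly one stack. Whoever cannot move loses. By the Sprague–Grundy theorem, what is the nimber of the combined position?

2

Stack A, S = {4, 9}:
n :  0  1  2  3  4  5  6  7  8  9 10 11 12 13 14 15 16 17 18 19 20 21
G :  0  0  0  0  1  1  1  1  0  2  2  2  1  0  0  0  0  1  1  1  1  0
G_A(21) = 0.
Stack B, S = {2, 3, 5, 7, 9}:
G(0) = 0
G(1) = mex{} = 0
G(2) = mex{0} = 1
G(3) = mex{0,0} = 1
G(4) = mex{1,0} = 2
G(5) = mex{1,1,0} = 2
G(6) = mex{2,1,0} = 3
G(7) = mex{2,2,1,0} = 3
G(8) = mex{3,2,1,0} = 4
G(9) = mex{3,3,2,1,0} = 4
G(10) = mex{4,3,2,1,0} = 5
G(11) = mex{4,4,3,2,1} = 0
G(12) = mex{5,4,3,2,1} = 0
G(13) = mex{0,5,4,3,2} = 1
G(14) = mex{0,0,4,3,2} = 1
G(15) = mex{1,0,5,4,3} = 2
G_B(15) = 2.
Combined Grundy value = 0 ⊕ 2 = 2.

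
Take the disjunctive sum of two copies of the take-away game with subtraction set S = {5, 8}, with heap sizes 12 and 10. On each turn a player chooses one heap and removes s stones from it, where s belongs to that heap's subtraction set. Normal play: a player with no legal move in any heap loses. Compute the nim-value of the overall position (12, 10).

All heaps use S = {5, 8}:
n :  0  1  2  3  4  5  6  7  8  9 10 11 12
G :  0  0  0  0  0  1  1  1  1  1  2  2  2
Heap A: G(12) = 2.
Heap B: G(10) = 2.
Combined Grundy value = 2 ⊕ 2 = 0.

0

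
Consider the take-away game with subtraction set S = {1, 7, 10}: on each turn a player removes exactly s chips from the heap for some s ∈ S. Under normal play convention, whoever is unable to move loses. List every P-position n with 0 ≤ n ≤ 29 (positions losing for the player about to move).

G(0) = 0
G(1) = mex{0} = 1
G(2) = mex{1} = 0
G(3) = mex{0} = 1
G(4) = mex{1} = 0
G(5) = mex{0} = 1
G(6) = mex{1} = 0
G(7) = mex{0,0} = 1
G(8) = mex{1,1} = 0
G(9) = mex{0,0} = 1
G(10) = mex{1,1,0} = 2
G(11) = mex{2,0,1} = 3
G(12) = mex{3,1,0} = 2
G(13) = mex{2,0,1} = 3
G(14) = mex{3,1,0} = 2
G(15) = mex{2,0,1} = 3
G(16) = mex{3,1,0} = 2
G(17) = mex{2,2,1} = 0
G(18) = mex{0,3,0} = 1
G(19) = mex{1,2,1} = 0
G(20) = mex{0,3,2} = 1
G(21) = mex{1,2,3} = 0
G(22) = mex{0,3,2} = 1
G(23) = mex{1,2,3} = 0
G(24) = mex{0,0,2} = 1
G(25) = mex{1,1,3} = 0
G(26) = mex{0,0,2} = 1
G(27) = mex{1,1,0} = 2
G(28) = mex{2,0,1} = 3
G(29) = mex{3,1,0} = 2
P-positions are exactly the n with G(n) = 0.

0, 2, 4, 6, 8, 17, 19, 21, 23, 25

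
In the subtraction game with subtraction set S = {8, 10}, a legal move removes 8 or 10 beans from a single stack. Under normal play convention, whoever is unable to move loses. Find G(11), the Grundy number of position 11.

1

n :  0  1  2  3  4  5  6  7  8  9 10 11
G :  0  0  0  0  0  0  0  0  1  1  1  1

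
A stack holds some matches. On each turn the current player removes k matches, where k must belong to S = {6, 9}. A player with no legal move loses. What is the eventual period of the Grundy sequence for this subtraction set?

15

n :  0  1  2  3  4  5  6  7  8  9 10 11 12 13 14 15 16 17 18 19 20 21 22 23 24 25 26 27 28 29 30 31
G :  0  0  0  0  0  0  1  1  1  1  1  1  2  2  2  0  0  0  0  0  0  1  1  1  1  1  1  2  2  2  0  0
G(n+15) = G(n) holds for n = 0,…,8 (a full window of length max(S) = 9), so the sequence is purely periodic with period 15.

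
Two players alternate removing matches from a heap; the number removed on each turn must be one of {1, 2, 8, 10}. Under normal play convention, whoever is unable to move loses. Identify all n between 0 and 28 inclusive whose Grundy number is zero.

G(0) = 0
G(1) = mex{0} = 1
G(2) = mex{1,0} = 2
G(3) = mex{2,1} = 0
G(4) = mex{0,2} = 1
G(5) = mex{1,0} = 2
G(6) = mex{2,1} = 0
G(7) = mex{0,2} = 1
G(8) = mex{1,0,0} = 2
G(9) = mex{2,1,1} = 0
G(10) = mex{0,2,2,0} = 1
G(11) = mex{1,0,0,1} = 2
G(12) = mex{2,1,1,2} = 0
G(13) = mex{0,2,2,0} = 1
G(14) = mex{1,0,0,1} = 2
G(15) = mex{2,1,1,2} = 0
G(16) = mex{0,2,2,0} = 1
G(17) = mex{1,0,0,1} = 2
G(18) = mex{2,1,1,2} = 0
G(19) = mex{0,2,2,0} = 1
G(20) = mex{1,0,0,1} = 2
G(21) = mex{2,1,1,2} = 0
G(22) = mex{0,2,2,0} = 1
G(23) = mex{1,0,0,1} = 2
G(24) = mex{2,1,1,2} = 0
G(25) = mex{0,2,2,0} = 1
G(26) = mex{1,0,0,1} = 2
G(27) = mex{2,1,1,2} = 0
G(28) = mex{0,2,2,0} = 1
P-positions are exactly the n with G(n) = 0.

0, 3, 6, 9, 12, 15, 18, 21, 24, 27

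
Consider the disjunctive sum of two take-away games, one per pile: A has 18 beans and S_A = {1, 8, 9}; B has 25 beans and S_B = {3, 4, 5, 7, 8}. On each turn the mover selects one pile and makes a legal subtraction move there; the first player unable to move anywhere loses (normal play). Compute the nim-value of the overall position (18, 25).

1

Pile A, S = {1, 8, 9}:
n :  0  1  2  3  4  5  6  7  8  9 10 11 12 13 14 15 16 17 18
G :  0  1  0  1  0  1  0  1  2  3  2  3  2  3  2  3  0  1  0
G_A(18) = 0.
Pile B, S = {3, 4, 5, 7, 8}:
G(0) = 0
G(1) = mex{} = 0
G(2) = mex{} = 0
G(3) = mex{0} = 1
G(4) = mex{0,0} = 1
G(5) = mex{0,0,0} = 1
G(6) = mex{1,0,0} = 2
G(7) = mex{1,1,0,0} = 2
G(8) = mex{1,1,1,0,0} = 2
G(9) = mex{2,1,1,0,0} = 3
G(10) = mex{2,2,1,1,0} = 3
G(11) = mex{2,2,2,1,1} = 0
G(12) = mex{3,2,2,1,1} = 0
G(13) = mex{3,3,2,2,1} = 0
G(14) = mex{0,3,3,2,2} = 1
G(15) = mex{0,0,3,2,2} = 1
G(16) = mex{0,0,0,3,2} = 1
G(17) = mex{1,0,0,3,3} = 2
G(18) = mex{1,1,0,0,3} = 2
G(19) = mex{1,1,1,0,0} = 2
G(20) = mex{2,1,1,0,0} = 3
G(21) = mex{2,2,1,1,0} = 3
G(22) = mex{2,2,2,1,1} = 0
G(23) = mex{3,2,2,1,1} = 0
G(24) = mex{3,3,2,2,1} = 0
G(25) = mex{0,3,3,2,2} = 1
G_B(25) = 1.
Combined Grundy value = 0 ⊕ 1 = 1.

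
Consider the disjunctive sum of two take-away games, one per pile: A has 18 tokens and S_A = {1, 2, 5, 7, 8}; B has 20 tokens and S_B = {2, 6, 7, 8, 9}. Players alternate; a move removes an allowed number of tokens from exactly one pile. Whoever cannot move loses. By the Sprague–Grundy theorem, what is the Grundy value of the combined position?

0

Pile A, S = {1, 2, 5, 7, 8}:
n :  0  1  2  3  4  5  6  7  8  9 10 11 12 13 14 15 16 17 18
G :  0  1  2  0  1  2  0  1  2  0  1  2  0  1  2  0  1  2  0
G_A(18) = 0.
Pile B, S = {2, 6, 7, 8, 9}:
n :  0  1  2  3  4  5  6  7  8  9 10 11 12 13 14 15 16 17 18 19 20
G :  0  0  1  1  0  0  1  1  2  2  3  3  2  2  3  0  0  1  1  0  0
G_B(20) = 0.
Combined Grundy value = 0 ⊕ 0 = 0.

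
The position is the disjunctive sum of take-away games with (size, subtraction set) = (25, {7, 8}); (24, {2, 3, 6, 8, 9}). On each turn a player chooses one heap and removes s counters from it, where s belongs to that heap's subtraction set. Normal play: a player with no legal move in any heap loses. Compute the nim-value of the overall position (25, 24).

Heap A, S = {7, 8}:
n :  0  1  2  3  4  5  6  7  8  9 10 11 12 13 14 15 16 17 18 19 20 21 22 23 24 25
G :  0  0  0  0  0  0  0  1  1  1  1  1  1  1  2  0  0  0  0  0  0  0  1  1  1  1
G_A(25) = 1.
Heap B, S = {2, 3, 6, 8, 9}:
G(0) = 0
G(1) = mex{} = 0
G(2) = mex{0} = 1
G(3) = mex{0,0} = 1
G(4) = mex{1,0} = 2
G(5) = mex{1,1} = 0
G(6) = mex{2,1,0} = 3
G(7) = mex{0,2,0} = 1
G(8) = mex{3,0,1,0} = 2
G(9) = mex{1,3,1,0,0} = 2
G(10) = mex{2,1,2,1,0} = 3
G(11) = mex{2,2,0,1,1} = 3
G(12) = mex{3,2,3,2,1} = 0
G(13) = mex{3,3,1,0,2} = 4
G(14) = mex{0,3,2,3,0} = 1
G(15) = mex{4,0,2,1,3} = 5
G(16) = mex{1,4,3,2,1} = 0
G(17) = mex{5,1,3,2,2} = 0
G(18) = mex{0,5,0,3,2} = 1
G(19) = mex{0,0,4,3,3} = 1
G(20) = mex{1,0,1,0,3} = 2
G(21) = mex{1,1,5,4,0} = 2
G(22) = mex{2,1,0,1,4} = 3
G(23) = mex{2,2,0,5,1} = 3
G(24) = mex{3,2,1,0,5} = 4
G_B(24) = 4.
Combined Grundy value = 1 ⊕ 4 = 5.

5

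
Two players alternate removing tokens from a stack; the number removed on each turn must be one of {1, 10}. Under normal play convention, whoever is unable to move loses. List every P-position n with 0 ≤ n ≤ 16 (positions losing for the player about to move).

n :  0  1  2  3  4  5  6  7  8  9 10 11 12 13 14 15 16
G :  0  1  0  1  0  1  0  1  0  1  2  0  1  0  1  0  1
P-positions are exactly the n with G(n) = 0.

0, 2, 4, 6, 8, 11, 13, 15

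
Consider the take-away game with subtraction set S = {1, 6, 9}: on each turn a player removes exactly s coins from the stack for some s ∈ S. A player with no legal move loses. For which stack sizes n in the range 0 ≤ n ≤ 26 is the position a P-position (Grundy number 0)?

G(0) = 0
G(1) = mex{0} = 1
G(2) = mex{1} = 0
G(3) = mex{0} = 1
G(4) = mex{1} = 0
G(5) = mex{0} = 1
G(6) = mex{1,0} = 2
G(7) = mex{2,1} = 0
G(8) = mex{0,0} = 1
G(9) = mex{1,1,0} = 2
G(10) = mex{2,0,1} = 3
G(11) = mex{3,1,0} = 2
G(12) = mex{2,2,1} = 0
G(13) = mex{0,0,0} = 1
G(14) = mex{1,1,1} = 0
G(15) = mex{0,2,2} = 1
G(16) = mex{1,3,0} = 2
G(17) = mex{2,2,1} = 0
G(18) = mex{0,0,2} = 1
G(19) = mex{1,1,3} = 0
G(20) = mex{0,0,2} = 1
G(21) = mex{1,1,0} = 2
G(22) = mex{2,2,1} = 0
G(23) = mex{0,0,0} = 1
G(24) = mex{1,1,1} = 0
G(25) = mex{0,0,2} = 1
G(26) = mex{1,1,0} = 2
P-positions are exactly the n with G(n) = 0.

0, 2, 4, 7, 12, 14, 17, 19, 22, 24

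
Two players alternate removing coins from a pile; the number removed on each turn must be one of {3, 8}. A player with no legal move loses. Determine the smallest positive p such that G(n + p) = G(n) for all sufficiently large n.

n :  0  1  2  3  4  5  6  7  8  9 10 11 12 13 14 15 16 17 18 19 20 21 22 23
G :  0  0  0  1  1  1  0  0  2  1  1  0  0  0  1  1  1  0  0  2  1  1  0  0
G(n+11) = G(n) holds for n = 0,…,7 (a full window of length max(S) = 8), so the sequence is purely periodic with period 11.

11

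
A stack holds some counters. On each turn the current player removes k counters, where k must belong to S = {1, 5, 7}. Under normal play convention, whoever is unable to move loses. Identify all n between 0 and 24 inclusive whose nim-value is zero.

0, 2, 4, 6, 8, 10, 12, 14, 16, 18, 20, 22, 24

G(0) = 0
G(1) = mex{0} = 1
G(2) = mex{1} = 0
G(3) = mex{0} = 1
G(4) = mex{1} = 0
G(5) = mex{0,0} = 1
G(6) = mex{1,1} = 0
G(7) = mex{0,0,0} = 1
G(8) = mex{1,1,1} = 0
G(9) = mex{0,0,0} = 1
G(10) = mex{1,1,1} = 0
G(11) = mex{0,0,0} = 1
G(12) = mex{1,1,1} = 0
G(13) = mex{0,0,0} = 1
G(14) = mex{1,1,1} = 0
G(15) = mex{0,0,0} = 1
G(16) = mex{1,1,1} = 0
G(17) = mex{0,0,0} = 1
G(18) = mex{1,1,1} = 0
G(19) = mex{0,0,0} = 1
G(20) = mex{1,1,1} = 0
G(21) = mex{0,0,0} = 1
G(22) = mex{1,1,1} = 0
G(23) = mex{0,0,0} = 1
G(24) = mex{1,1,1} = 0
P-positions are exactly the n with G(n) = 0.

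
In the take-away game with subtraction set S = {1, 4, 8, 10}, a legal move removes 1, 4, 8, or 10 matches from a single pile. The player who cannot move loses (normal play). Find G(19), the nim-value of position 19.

0

G(0) = 0
G(1) = mex{0} = 1
G(2) = mex{1} = 0
G(3) = mex{0} = 1
G(4) = mex{1,0} = 2
G(5) = mex{2,1} = 0
G(6) = mex{0,0} = 1
G(7) = mex{1,1} = 0
G(8) = mex{0,2,0} = 1
G(9) = mex{1,0,1} = 2
G(10) = mex{2,1,0,0} = 3
G(11) = mex{3,0,1,1} = 2
G(12) = mex{2,1,2,0} = 3
G(13) = mex{3,2,0,1} = 4
G(14) = mex{4,3,1,2} = 0
G(15) = mex{0,2,0,0} = 1
G(16) = mex{1,3,1,1} = 0
G(17) = mex{0,4,2,0} = 1
G(18) = mex{1,0,3,1} = 2
G(19) = mex{2,1,2,2} = 0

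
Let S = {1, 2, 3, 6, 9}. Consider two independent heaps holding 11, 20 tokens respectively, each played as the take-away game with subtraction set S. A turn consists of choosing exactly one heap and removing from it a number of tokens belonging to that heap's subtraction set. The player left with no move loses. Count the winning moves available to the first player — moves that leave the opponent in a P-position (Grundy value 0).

3

All heaps use S = {1, 2, 3, 6, 9}:
n :  0  1  2  3  4  5  6  7  8  9 10 11 12 13 14 15 16 17 18 19 20
G :  0  1  2  3  0  1  2  3  0  1  2  3  0  1  2  3  0  1  2  3  0
Heap A: G(11) = 3.
Heap B: G(20) = 0.
Combined Grundy value = 3 ⊕ 0 = 3.
A winning move leaves total XOR = 0, i.e. changes one component's Grundy value g to g ⊕ X where X is the current total.
Heap A: need g' = 3⊕3 = 0. Options: 11−1→G=2, 11−2→G=1, 11−3→G=0, 11−6→G=1, 11−9→G=2. Hits: 1.
Heap B: need g' = 0⊕3 = 3. Options: 20−1→G=3, 20−2→G=2, 20−3→G=1, 20−6→G=2, 20−9→G=3. Hits: 2.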